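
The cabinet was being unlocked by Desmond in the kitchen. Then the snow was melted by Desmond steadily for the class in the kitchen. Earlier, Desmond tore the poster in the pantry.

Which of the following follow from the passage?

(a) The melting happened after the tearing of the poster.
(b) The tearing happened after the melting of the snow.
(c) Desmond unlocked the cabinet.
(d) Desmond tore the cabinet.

(a)

(a) Entailed — the narrative places the tearing before the melting.
(b) Not entailed — the narrative places the tearing before the melting, not after.
(c) Not entailed — 'was unlocking' is progressive on an accomplishment; it does not entail the completed 'unlocked'.
(d) Not entailed — Desmond tore the poster, not the cabinet; the cabinet belongs to the unlocking event.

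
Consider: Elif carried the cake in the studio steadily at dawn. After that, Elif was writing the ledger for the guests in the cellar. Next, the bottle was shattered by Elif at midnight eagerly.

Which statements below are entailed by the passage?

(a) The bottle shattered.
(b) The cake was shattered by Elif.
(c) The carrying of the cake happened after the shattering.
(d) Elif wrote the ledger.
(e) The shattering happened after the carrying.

(a), (e)

(a) Entailed — 'Elif shattered the bottle' is causative; it entails the inchoative 'the bottle shattered'.
(b) Not entailed — Elif shattered the bottle, not the cake; the cake belongs to the carrying event.
(c) Not entailed — the narrative places the carrying before the shattering, not after.
(d) Not entailed — 'was writing' is progressive on an accomplishment; it does not entail the completed 'wrote'.
(e) Entailed — the narrative places the carrying before the shattering.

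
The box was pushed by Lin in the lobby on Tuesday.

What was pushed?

the box

'the box' marks the patient of the pushing event.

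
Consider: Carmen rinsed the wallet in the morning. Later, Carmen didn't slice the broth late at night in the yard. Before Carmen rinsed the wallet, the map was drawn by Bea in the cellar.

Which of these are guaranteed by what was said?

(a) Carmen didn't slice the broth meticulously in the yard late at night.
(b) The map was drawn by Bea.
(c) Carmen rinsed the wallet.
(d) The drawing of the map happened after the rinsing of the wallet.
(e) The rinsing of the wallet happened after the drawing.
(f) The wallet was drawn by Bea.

(a), (b), (c), (e)

(a) Entailed — under negation, adding a further restriction is entailed: if no such slicing event occurred, none occurred meticulously either.
(b) Entailed — dropping 'in the cellar' leaves a sub-description the original still satisfies.
(c) Entailed — this follows by dropping conjuncts from the rinsing event's description.
(d) Not entailed — the narrative places the drawing before the rinsing, not after.
(e) Entailed — the narrative places the drawing before the rinsing.
(f) Not entailed — Bea drew the map, not the wallet; the wallet belongs to the rinsing event.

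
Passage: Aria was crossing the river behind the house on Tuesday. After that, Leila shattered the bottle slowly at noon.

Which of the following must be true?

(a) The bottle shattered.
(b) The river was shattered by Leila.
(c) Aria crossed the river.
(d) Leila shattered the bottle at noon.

(a), (d)

(a) Entailed — 'Leila shattered the bottle' is causative; it entails the inchoative 'the bottle shattered'.
(b) Not entailed — Leila shattered the bottle, not the river; the river belongs to the crossing event.
(c) Not entailed — 'was crossing' is progressive on an accomplishment; it does not entail the completed 'crossed'.
(d) Entailed — this follows by dropping conjuncts from the shattering event's description.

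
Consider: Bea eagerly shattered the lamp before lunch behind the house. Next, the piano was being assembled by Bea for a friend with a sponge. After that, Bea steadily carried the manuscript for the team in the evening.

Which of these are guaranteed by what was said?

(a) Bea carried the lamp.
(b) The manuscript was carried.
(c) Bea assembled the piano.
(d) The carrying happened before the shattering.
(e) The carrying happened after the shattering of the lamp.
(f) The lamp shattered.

(b), (e), (f)

(a) Not entailed — Bea carried the manuscript, not the lamp; the lamp belongs to the shattering event.
(b) Entailed — this follows by dropping conjuncts from the carrying event's description.
(c) Not entailed — 'was assembling' is progressive on an accomplishment; it does not entail the completed 'assembled'.
(d) Not entailed — the narrative places the shattering before the carrying, not after.
(e) Entailed — the narrative places the shattering before the carrying.
(f) Entailed — 'Bea shattered the lamp' is causative; it entails the inchoative 'the lamp shattered'.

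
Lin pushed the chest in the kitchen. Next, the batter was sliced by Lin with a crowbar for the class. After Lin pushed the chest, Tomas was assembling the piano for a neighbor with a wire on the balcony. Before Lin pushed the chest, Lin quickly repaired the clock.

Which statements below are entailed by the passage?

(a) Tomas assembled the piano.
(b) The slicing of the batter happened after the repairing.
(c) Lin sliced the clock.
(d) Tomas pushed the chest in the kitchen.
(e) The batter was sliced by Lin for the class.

(b), (e)

(a) Not entailed — 'was assembling' is progressive on an accomplishment; it does not entail the completed 'assembled'.
(b) Entailed — the narrative places the repairing before the slicing.
(c) Not entailed — Lin sliced the batter, not the clock; the clock belongs to the repairing event.
(d) Not entailed — the passage has Lin pushing the chest, not Tomas.
(e) Entailed — dropping 'with a crowbar' leaves a sub-description the original still satisfies.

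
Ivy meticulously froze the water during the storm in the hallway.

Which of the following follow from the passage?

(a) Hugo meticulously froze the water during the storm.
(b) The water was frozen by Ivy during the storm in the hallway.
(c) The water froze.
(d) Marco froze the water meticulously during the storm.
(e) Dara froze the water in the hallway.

(b), (c)

(a) Not entailed — the passage has Ivy freezing the water, not Hugo.
(b) Entailed — every conjunct here is already in the original freezing event.
(c) Entailed — 'Ivy froze the water' is causative; it entails the inchoative 'the water froze'.
(d) Not entailed — the passage has Ivy freezing the water, not Marco.
(e) Not entailed — the passage has Ivy freezing the water, not Dara.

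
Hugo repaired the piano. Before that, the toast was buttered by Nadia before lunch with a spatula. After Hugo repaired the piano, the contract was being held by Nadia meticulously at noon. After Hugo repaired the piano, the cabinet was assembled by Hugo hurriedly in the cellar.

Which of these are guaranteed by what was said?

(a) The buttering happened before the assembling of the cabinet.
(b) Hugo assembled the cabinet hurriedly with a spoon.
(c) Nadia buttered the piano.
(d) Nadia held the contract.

(a) Entailed — the narrative places the buttering before the assembling.
(b) Not entailed — 'with a spoon' adds information not in the original event.
(c) Not entailed — Nadia buttered the toast, not the piano; the piano belongs to the repairing event.
(d) Entailed — 'hold' is an activity; 'was holding' entails that some holding happened, so 'held' holds.

(a), (d)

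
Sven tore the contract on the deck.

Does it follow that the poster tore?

no

Nothing is said about any poster; only the contract is affected.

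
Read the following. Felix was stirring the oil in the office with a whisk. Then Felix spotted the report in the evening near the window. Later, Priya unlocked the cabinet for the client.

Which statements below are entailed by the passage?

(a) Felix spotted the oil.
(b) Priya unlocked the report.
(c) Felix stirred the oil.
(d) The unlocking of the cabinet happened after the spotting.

(c), (d)

(a) Not entailed — Felix spotted the report, not the oil; the oil belongs to the stirring event.
(b) Not entailed — Priya unlocked the cabinet, not the report; the report belongs to the spotting event.
(c) Entailed — 'stir' is an activity; 'was stirring' entails that some stirring happened, so 'stirred' holds.
(d) Entailed — the narrative places the spotting before the unlocking.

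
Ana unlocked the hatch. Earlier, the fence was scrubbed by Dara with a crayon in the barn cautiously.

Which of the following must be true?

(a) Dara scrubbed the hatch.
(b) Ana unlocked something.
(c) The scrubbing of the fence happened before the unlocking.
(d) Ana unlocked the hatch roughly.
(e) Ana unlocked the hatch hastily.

(b), (c)

(a) Not entailed — Dara scrubbed the fence, not the hatch; the hatch belongs to the unlocking event.
(b) Entailed — generalizing the patient leaves a sub-description the original still satisfies.
(c) Entailed — the narrative places the scrubbing before the unlocking.
(d) Not entailed — 'roughly' adds information not in the original event.
(e) Not entailed — 'hastily' adds information not in the original event.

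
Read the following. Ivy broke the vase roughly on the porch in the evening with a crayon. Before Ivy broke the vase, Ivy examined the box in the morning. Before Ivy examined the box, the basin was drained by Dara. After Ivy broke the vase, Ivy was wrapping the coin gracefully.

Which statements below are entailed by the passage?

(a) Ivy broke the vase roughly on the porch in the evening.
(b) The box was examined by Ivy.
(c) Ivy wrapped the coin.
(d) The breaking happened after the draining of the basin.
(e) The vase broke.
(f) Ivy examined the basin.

(a) Entailed — the original entails any weakening of itself; this just drops 'with a crayon'.
(b) Entailed — every conjunct here is already in the original examining event.
(c) Not entailed — 'was wrapping' is progressive on an accomplishment; it does not entail the completed 'wrapped'.
(d) Entailed — the narrative places the draining before the breaking.
(e) Entailed — 'Ivy broke the vase' is causative; it entails the inchoative 'the vase broke'.
(f) Not entailed — Ivy examined the box, not the basin; the basin belongs to the draining event.

(a), (b), (d), (e)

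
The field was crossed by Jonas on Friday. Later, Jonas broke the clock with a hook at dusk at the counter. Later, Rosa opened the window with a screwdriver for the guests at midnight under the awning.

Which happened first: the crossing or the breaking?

The connectives place the crossing before the breaking.

the crossing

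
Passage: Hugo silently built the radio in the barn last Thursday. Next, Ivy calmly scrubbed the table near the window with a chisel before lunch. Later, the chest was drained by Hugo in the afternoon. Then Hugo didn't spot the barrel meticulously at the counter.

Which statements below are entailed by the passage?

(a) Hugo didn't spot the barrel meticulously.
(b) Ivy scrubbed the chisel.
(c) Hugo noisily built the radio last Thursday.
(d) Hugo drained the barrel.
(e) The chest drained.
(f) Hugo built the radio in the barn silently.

(a) Not entailed — dropping 'at the counter' under negation is not valid — the original leaves open that Hugo spotted the barrel some other way.
(b) Not entailed — the chisel is the instrument, not what was scrubbed.
(c) Not entailed — 'noisily' adds a manner not in (and inconsistent with) the original.
(d) Not entailed — Hugo drained the chest, not the barrel; the barrel belongs to the spotting event.
(e) Entailed — 'Hugo drained the chest' is causative; it entails the inchoative 'the chest drained'.
(f) Entailed — every conjunct here is already in the original building event.

(e), (f)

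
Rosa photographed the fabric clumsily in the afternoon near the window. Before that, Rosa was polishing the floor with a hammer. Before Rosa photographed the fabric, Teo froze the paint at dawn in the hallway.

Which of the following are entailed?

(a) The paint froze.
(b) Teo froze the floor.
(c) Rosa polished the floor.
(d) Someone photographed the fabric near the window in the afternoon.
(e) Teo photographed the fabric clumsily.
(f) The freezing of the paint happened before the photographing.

(a), (c), (d), (f)

(a) Entailed — 'Teo froze the paint' is causative; it entails the inchoative 'the paint froze'.
(b) Not entailed — Teo froze the paint, not the floor; the floor belongs to the polishing event.
(c) Entailed — 'polish' is an activity; 'was polishing' entails that some polishing happened, so 'polished' holds.
(d) Entailed — this follows by dropping conjuncts from the photographing event's description.
(e) Not entailed — the passage has Rosa photographing the fabric, not Teo.
(f) Entailed — the narrative places the freezing before the photographing.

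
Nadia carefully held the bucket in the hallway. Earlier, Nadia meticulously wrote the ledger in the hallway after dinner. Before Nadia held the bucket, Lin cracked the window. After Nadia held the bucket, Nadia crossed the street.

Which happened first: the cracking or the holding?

The connectives place the cracking before the holding.

the cracking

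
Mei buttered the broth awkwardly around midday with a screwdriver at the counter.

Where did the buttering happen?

at the counter

'at the counter' marks the location of the buttering event.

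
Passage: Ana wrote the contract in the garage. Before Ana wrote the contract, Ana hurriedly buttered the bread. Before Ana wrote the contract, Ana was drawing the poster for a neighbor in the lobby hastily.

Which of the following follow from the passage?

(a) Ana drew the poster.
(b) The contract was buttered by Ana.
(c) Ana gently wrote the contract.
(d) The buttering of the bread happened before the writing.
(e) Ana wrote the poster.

(d)

(a) Not entailed — 'was drawing' is progressive on an accomplishment; it does not entail the completed 'drew'.
(b) Not entailed — Ana buttered the bread, not the contract; the contract belongs to the writing event.
(c) Not entailed — 'gently' adds information not in the original event.
(d) Entailed — the narrative places the buttering before the writing.
(e) Not entailed — Ana wrote the contract, not the poster; the poster belongs to the drawing event.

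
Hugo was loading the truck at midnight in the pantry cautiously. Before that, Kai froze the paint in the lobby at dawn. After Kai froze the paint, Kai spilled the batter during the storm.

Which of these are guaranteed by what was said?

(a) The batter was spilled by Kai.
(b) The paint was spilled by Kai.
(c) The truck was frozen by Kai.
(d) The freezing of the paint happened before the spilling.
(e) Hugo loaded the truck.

(a) Entailed — the original entails any weakening of itself; this just drops 'during the storm'.
(b) Not entailed — Kai spilled the batter, not the paint; the paint belongs to the freezing event.
(c) Not entailed — Kai froze the paint, not the truck; the truck belongs to the loading event.
(d) Entailed — the narrative places the freezing before the spilling.
(e) Not entailed — 'was loading' is progressive on an accomplishment; it does not entail the completed 'loaded'.

(a), (d)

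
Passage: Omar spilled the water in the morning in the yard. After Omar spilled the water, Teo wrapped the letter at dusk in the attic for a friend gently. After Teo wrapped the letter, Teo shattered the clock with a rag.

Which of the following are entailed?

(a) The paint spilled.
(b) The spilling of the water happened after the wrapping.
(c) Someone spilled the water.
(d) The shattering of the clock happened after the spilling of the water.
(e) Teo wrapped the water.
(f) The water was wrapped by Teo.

(c), (d)

(a) Not entailed — the water is what spilled, not the paint.
(b) Not entailed — the narrative places the spilling before the wrapping, not after.
(c) Entailed — this follows by dropping conjuncts from the spilling event's description.
(d) Entailed — the narrative places the spilling before the shattering.
(e) Not entailed — Teo wrapped the letter, not the water; the water belongs to the spilling event.
(f) Not entailed — Teo wrapped the letter, not the water; the water belongs to the spilling event.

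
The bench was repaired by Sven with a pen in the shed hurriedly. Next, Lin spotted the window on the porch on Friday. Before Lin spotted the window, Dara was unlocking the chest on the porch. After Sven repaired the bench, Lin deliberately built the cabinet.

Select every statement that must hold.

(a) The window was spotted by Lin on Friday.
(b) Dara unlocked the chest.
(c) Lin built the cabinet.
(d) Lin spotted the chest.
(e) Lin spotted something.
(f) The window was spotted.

(a) Entailed — the original entails any weakening of itself; this just drops 'on the porch'.
(b) Not entailed — 'was unlocking' is progressive on an accomplishment; it does not entail the completed 'unlocked'.
(c) Entailed — every conjunct here is already in the original building event.
(d) Not entailed — Lin spotted the window, not the chest; the chest belongs to the unlocking event.
(e) Entailed — this follows by dropping conjuncts from the spotting event's description.
(f) Entailed — the original entails any weakening of itself; this just drops 'on the porch', 'on Friday' and generalizes the agent.

(a), (c), (e), (f)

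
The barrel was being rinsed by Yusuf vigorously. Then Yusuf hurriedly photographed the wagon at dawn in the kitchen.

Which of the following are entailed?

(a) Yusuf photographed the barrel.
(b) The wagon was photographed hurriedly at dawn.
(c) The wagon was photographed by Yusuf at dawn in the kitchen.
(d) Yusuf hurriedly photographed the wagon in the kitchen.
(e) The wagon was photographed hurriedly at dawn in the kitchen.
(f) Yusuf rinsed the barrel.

(b), (c), (d), (e), (f)

(a) Not entailed — Yusuf photographed the wagon, not the barrel; the barrel belongs to the rinsing event.
(b) Entailed — the original entails any weakening of itself; this just drops 'in the kitchen' and generalizes the agent.
(c) Entailed — the original entails any weakening of itself; this just drops 'hurriedly'.
(d) Entailed — dropping 'at dawn' leaves a sub-description the original still satisfies.
(e) Entailed — this follows by dropping conjuncts from the photographing event's description.
(f) Entailed — 'rinse' is an activity; 'was rinsing' entails that some rinsing happened, so 'rinsed' holds.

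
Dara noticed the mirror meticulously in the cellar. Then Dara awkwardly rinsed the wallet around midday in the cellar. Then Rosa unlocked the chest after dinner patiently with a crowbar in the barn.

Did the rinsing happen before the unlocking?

The narrative orders the rinsing before the unlocking.

yes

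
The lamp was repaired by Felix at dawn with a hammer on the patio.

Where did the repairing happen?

'on the patio' marks the location of the repairing event.

on the patio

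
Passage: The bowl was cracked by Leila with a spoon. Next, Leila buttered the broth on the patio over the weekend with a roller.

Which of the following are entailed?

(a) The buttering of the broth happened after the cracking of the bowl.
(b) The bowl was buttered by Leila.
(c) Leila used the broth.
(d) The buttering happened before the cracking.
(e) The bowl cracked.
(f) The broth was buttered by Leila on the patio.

(a) Entailed — the narrative places the cracking before the buttering.
(b) Not entailed — Leila buttered the broth, not the bowl; the bowl belongs to the cracking event.
(c) Not entailed — the broth is the patient, not an instrument — Leila used a roller.
(d) Not entailed — the narrative places the cracking before the buttering, not after.
(e) Entailed — 'Leila cracked the bowl' is causative; it entails the inchoative 'the bowl cracked'.
(f) Entailed — the original entails any weakening of itself; this just drops 'with a roller', 'over the weekend'.

(a), (e), (f)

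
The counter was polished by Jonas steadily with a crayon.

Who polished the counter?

Jonas

'Jonas' marks the agent of the polishing event.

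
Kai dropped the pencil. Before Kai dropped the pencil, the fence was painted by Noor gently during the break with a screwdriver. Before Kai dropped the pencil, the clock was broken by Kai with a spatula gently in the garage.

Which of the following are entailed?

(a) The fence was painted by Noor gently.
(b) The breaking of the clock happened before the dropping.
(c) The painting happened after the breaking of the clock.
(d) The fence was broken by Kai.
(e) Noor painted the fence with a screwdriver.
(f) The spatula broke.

(a) Entailed — dropping 'with a screwdriver', 'during the break' leaves a sub-description the original still satisfies.
(b) Entailed — the narrative places the breaking before the dropping.
(c) Not entailed — the narrative doesn't order the breaking relative to the painting.
(d) Not entailed — Kai broke the clock, not the fence; the fence belongs to the painting event.
(e) Entailed — every conjunct here is already in the original painting event.
(f) Not entailed — the clock is what broke, not the spatula.

(a), (b), (e)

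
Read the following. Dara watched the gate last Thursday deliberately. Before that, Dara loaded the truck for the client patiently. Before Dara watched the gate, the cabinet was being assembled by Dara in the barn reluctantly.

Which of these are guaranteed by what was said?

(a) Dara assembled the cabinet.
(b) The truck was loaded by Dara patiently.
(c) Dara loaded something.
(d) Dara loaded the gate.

(b), (c)

(a) Not entailed — 'was assembling' is progressive on an accomplishment; it does not entail the completed 'assembled'.
(b) Entailed — every conjunct here is already in the original loading event.
(c) Entailed — the original entails any weakening of itself; this just drops 'patiently', 'for the client' and generalizes the patient.
(d) Not entailed — Dara loaded the truck, not the gate; the gate belongs to the watching event.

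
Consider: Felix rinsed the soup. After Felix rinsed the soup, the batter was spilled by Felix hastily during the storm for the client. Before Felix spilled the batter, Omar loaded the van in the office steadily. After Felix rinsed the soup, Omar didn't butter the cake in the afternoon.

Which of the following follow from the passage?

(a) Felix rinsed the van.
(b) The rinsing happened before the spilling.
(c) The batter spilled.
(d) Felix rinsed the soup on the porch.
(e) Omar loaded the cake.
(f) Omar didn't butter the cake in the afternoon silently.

(a) Not entailed — Felix rinsed the soup, not the van; the van belongs to the loading event.
(b) Entailed — the narrative places the rinsing before the spilling.
(c) Entailed — 'Felix spilled the batter' is causative; it entails the inchoative 'the batter spilled'.
(d) Not entailed — 'on the porch' adds information not in the original event.
(e) Not entailed — Omar loaded the van, not the cake; the cake belongs to the buttering event.
(f) Entailed — under negation, adding a further restriction is entailed: if no such buttering event occurred, none occurred silently either.

(b), (c), (f)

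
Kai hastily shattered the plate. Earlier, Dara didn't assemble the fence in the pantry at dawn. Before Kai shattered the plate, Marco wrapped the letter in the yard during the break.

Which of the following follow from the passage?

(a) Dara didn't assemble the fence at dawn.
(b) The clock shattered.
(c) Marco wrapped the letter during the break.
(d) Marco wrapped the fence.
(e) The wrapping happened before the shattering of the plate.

(a) Not entailed — dropping 'in the pantry' under negation is not valid — the original leaves open that Dara assembled the fence some other way.
(b) Not entailed — the plate is what shattered, not the clock.
(c) Entailed — dropping 'in the yard' leaves a sub-description the original still satisfies.
(d) Not entailed — Marco wrapped the letter, not the fence; the fence belongs to the assembling event.
(e) Entailed — the narrative places the wrapping before the shattering.

(c), (e)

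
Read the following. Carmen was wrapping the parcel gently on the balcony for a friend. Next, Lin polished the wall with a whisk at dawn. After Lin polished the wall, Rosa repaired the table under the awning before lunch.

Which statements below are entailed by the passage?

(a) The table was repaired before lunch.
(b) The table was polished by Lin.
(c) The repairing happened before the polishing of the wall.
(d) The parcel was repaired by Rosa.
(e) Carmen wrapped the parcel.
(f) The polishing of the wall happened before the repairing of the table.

(a), (f)

(a) Entailed — this follows by dropping conjuncts from the repairing event's description.
(b) Not entailed — Lin polished the wall, not the table; the table belongs to the repairing event.
(c) Not entailed — the narrative places the polishing before the repairing, not after.
(d) Not entailed — Rosa repaired the table, not the parcel; the parcel belongs to the wrapping event.
(e) Not entailed — 'was wrapping' is progressive on an accomplishment; it does not entail the completed 'wrapped'.
(f) Entailed — the narrative places the polishing before the repairing.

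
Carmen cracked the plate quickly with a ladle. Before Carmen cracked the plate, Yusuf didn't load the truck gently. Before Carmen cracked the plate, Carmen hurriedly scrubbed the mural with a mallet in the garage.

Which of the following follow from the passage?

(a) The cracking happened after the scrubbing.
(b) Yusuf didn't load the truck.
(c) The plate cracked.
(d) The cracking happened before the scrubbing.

(a) Entailed — the narrative places the scrubbing before the cracking.
(b) Not entailed — dropping 'gently' under negation is not valid — the original leaves open that Yusuf loaded the truck some other way.
(c) Entailed — 'Carmen cracked the plate' is causative; it entails the inchoative 'the plate cracked'.
(d) Not entailed — the narrative places the scrubbing before the cracking, not after.

(a), (c)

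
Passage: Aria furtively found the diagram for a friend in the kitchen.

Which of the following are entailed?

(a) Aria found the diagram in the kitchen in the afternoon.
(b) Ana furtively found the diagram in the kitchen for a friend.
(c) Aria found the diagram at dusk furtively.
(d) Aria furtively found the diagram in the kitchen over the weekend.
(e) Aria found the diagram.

(a) Not entailed — 'in the afternoon' adds information not in the original event.
(b) Not entailed — the passage has Aria finding the diagram, not Ana.
(c) Not entailed — 'at dusk' adds information not in the original event.
(d) Not entailed — 'over the weekend' adds information not in the original event.
(e) Entailed — this follows by dropping conjuncts from the finding event's description.

(e)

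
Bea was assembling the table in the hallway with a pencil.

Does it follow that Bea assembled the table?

'was assembling' is progressive; for an accomplishment like 'assemble the table', it doesn't entail completion.

no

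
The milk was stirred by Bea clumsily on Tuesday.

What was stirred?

'the milk' marks the patient of the stirring event.

the milk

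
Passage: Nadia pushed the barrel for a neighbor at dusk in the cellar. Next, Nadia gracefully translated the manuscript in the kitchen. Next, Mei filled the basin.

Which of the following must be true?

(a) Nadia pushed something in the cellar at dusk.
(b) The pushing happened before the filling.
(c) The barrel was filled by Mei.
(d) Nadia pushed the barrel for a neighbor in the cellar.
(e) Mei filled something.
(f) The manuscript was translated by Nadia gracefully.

(a) Entailed — this follows by dropping conjuncts from the pushing event's description.
(b) Entailed — the narrative places the pushing before the filling.
(c) Not entailed — Mei filled the basin, not the barrel; the barrel belongs to the pushing event.
(d) Entailed — every conjunct here is already in the original pushing event.
(e) Entailed — every conjunct here is already in the original filling event.
(f) Entailed — every conjunct here is already in the original translating event.

(a), (b), (d), (e), (f)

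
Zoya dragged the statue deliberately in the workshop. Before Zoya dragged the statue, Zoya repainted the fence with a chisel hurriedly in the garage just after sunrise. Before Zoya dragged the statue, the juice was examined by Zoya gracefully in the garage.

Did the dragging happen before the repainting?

The narrative orders the repainting before the dragging.

no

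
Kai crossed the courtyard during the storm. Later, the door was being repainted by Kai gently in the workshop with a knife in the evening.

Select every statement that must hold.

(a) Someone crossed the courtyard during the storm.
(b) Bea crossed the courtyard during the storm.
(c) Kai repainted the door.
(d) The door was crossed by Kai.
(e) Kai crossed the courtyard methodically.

(a)

(a) Entailed — generalizing the agent leaves a sub-description the original still satisfies.
(b) Not entailed — the passage has Kai crossing the courtyard, not Bea.
(c) Not entailed — 'was repainting' is progressive on an accomplishment; it does not entail the completed 'repainted'.
(d) Not entailed — Kai crossed the courtyard, not the door; the door belongs to the repainting event.
(e) Not entailed — 'methodically' adds information not in the original event.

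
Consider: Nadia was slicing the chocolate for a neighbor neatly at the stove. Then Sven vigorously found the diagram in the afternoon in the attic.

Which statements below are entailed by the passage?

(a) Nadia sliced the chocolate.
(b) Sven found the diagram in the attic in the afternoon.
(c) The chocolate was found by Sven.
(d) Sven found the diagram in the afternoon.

(a) Not entailed — 'was slicing' is progressive on an accomplishment; it does not entail the completed 'sliced'.
(b) Entailed — this follows by dropping conjuncts from the finding event's description.
(c) Not entailed — Sven found the diagram, not the chocolate; the chocolate belongs to the slicing event.
(d) Entailed — this follows by dropping conjuncts from the finding event's description.

(b), (d)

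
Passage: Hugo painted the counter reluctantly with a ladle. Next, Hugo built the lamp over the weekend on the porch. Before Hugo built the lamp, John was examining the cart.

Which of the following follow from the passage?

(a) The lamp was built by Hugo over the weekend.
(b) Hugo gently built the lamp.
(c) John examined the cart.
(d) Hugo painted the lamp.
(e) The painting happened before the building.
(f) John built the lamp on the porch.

(a) Entailed — the original entails any weakening of itself; this just drops 'on the porch'.
(b) Not entailed — 'gently' adds information not in the original event.
(c) Entailed — 'examine' is an activity; 'was examining' entails that some examining happened, so 'examined' holds.
(d) Not entailed — Hugo painted the counter, not the lamp; the lamp belongs to the building event.
(e) Entailed — the narrative places the painting before the building.
(f) Not entailed — the passage has Hugo building the lamp, not John.

(a), (c), (e)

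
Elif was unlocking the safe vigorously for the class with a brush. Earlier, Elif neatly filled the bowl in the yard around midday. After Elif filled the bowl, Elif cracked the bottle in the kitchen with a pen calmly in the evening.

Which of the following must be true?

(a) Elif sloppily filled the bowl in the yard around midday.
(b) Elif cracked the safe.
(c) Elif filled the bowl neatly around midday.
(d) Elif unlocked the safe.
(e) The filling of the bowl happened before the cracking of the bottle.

(c), (e)

(a) Not entailed — 'sloppily' adds a manner not in (and inconsistent with) the original.
(b) Not entailed — Elif cracked the bottle, not the safe; the safe belongs to the unlocking event.
(c) Entailed — dropping 'in the yard' leaves a sub-description the original still satisfies.
(d) Not entailed — 'was unlocking' is progressive on an accomplishment; it does not entail the completed 'unlocked'.
(e) Entailed — the narrative places the filling before the cracking.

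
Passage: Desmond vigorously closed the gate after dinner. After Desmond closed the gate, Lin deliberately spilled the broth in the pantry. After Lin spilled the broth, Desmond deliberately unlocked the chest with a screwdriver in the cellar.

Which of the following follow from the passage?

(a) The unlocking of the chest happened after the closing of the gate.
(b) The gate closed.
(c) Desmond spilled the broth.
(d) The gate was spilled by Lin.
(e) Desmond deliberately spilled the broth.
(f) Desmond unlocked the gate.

(a) Entailed — the narrative places the closing before the unlocking.
(b) Entailed — 'Desmond closed the gate' is causative; it entails the inchoative 'the gate closed'.
(c) Not entailed — the passage has Lin spilling the broth, not Desmond.
(d) Not entailed — Lin spilled the broth, not the gate; the gate belongs to the closing event.
(e) Not entailed — the passage has Lin spilling the broth, not Desmond.
(f) Not entailed — Desmond unlocked the chest, not the gate; the gate belongs to the closing event.

(a), (b)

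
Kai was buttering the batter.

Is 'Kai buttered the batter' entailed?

no

'was buttering' is progressive; for an accomplishment like 'butter the batter', it doesn't entail completion.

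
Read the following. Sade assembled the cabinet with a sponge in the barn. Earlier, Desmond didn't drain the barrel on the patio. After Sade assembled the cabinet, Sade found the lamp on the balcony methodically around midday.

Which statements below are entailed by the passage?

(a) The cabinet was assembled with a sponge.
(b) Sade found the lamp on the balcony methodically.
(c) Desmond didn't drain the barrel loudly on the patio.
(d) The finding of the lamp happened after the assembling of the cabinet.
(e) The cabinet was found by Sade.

(a) Entailed — every conjunct here is already in the original assembling event.
(b) Entailed — this follows by dropping conjuncts from the finding event's description.
(c) Entailed — under negation, adding a further restriction is entailed: if no such draining event occurred, none occurred loudly either.
(d) Entailed — the narrative places the assembling before the finding.
(e) Not entailed — Sade found the lamp, not the cabinet; the cabinet belongs to the assembling event.

(a), (b), (c), (d)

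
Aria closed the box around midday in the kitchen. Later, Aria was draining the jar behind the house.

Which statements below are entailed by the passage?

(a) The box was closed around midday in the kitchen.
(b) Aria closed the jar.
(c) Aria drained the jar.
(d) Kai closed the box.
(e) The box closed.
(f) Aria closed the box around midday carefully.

(a) Entailed — every conjunct here is already in the original closing event.
(b) Not entailed — Aria closed the box, not the jar; the jar belongs to the draining event.
(c) Not entailed — 'was draining' is progressive on an accomplishment; it does not entail the completed 'drained'.
(d) Not entailed — the passage has Aria closing the box, not Kai.
(e) Entailed — 'Aria closed the box' is causative; it entails the inchoative 'the box closed'.
(f) Not entailed — 'carefully' adds information not in the original event.

(a), (e)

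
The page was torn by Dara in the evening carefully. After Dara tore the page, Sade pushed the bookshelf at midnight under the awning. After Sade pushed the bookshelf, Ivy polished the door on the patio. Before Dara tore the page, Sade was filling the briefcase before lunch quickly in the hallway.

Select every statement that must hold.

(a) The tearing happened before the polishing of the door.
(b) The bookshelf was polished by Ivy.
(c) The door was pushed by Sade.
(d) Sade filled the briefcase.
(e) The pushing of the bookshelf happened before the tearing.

(a) Entailed — the narrative places the tearing before the polishing.
(b) Not entailed — Ivy polished the door, not the bookshelf; the bookshelf belongs to the pushing event.
(c) Not entailed — Sade pushed the bookshelf, not the door; the door belongs to the polishing event.
(d) Not entailed — 'was filling' is progressive on an accomplishment; it does not entail the completed 'filled'.
(e) Not entailed — the narrative places the tearing before the pushing, not after.

(a)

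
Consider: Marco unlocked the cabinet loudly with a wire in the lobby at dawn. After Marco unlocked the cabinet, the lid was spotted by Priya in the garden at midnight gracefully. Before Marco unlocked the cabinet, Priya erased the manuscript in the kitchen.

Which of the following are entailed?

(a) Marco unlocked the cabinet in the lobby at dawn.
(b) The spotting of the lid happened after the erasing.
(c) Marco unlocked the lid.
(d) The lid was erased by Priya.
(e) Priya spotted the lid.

(a) Entailed — every conjunct here is already in the original unlocking event.
(b) Entailed — the narrative places the erasing before the spotting.
(c) Not entailed — Marco unlocked the cabinet, not the lid; the lid belongs to the spotting event.
(d) Not entailed — Priya erased the manuscript, not the lid; the lid belongs to the spotting event.
(e) Entailed — every conjunct here is already in the original spotting event.

(a), (b), (e)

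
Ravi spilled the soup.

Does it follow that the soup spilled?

yes

'Ravi spilled the soup' is the causative; it entails the inchoative 'the soup spilled'.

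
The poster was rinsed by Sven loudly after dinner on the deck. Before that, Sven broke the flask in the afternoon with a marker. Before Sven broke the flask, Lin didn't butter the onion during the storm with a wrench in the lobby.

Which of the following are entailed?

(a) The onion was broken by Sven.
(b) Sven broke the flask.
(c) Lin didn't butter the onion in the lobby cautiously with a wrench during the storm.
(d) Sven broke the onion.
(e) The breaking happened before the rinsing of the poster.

(b), (c), (e)

(a) Not entailed — Sven broke the flask, not the onion; the onion belongs to the buttering event.
(b) Entailed — this follows by dropping conjuncts from the breaking event's description.
(c) Entailed — under negation, adding a further restriction is entailed: if no such buttering event occurred, none occurred cautiously either.
(d) Not entailed — Sven broke the flask, not the onion; the onion belongs to the buttering event.
(e) Entailed — the narrative places the breaking before the rinsing.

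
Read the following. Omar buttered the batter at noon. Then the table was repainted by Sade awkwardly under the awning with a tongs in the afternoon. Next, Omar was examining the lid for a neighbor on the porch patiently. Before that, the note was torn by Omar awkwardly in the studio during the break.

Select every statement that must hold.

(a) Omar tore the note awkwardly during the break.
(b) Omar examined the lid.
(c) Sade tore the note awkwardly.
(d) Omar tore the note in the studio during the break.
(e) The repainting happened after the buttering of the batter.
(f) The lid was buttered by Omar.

(a), (b), (d), (e)

(a) Entailed — every conjunct here is already in the original tearing event.
(b) Entailed — 'examine' is an activity; 'was examining' entails that some examining happened, so 'examined' holds.
(c) Not entailed — the passage has Omar tearing the note, not Sade.
(d) Entailed — this follows by dropping conjuncts from the tearing event's description.
(e) Entailed — the narrative places the buttering before the repainting.
(f) Not entailed — Omar buttered the batter, not the lid; the lid belongs to the examining event.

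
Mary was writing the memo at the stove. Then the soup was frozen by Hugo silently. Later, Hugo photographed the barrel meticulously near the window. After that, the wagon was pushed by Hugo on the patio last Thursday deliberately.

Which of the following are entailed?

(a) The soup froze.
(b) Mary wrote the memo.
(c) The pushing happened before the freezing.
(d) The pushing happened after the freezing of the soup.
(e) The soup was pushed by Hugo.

(a) Entailed — 'Hugo froze the soup' is causative; it entails the inchoative 'the soup froze'.
(b) Not entailed — 'was writing' is progressive on an accomplishment; it does not entail the completed 'wrote'.
(c) Not entailed — the narrative places the freezing before the pushing, not after.
(d) Entailed — the narrative places the freezing before the pushing.
(e) Not entailed — Hugo pushed the wagon, not the soup; the soup belongs to the freezing event.

(a), (d)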